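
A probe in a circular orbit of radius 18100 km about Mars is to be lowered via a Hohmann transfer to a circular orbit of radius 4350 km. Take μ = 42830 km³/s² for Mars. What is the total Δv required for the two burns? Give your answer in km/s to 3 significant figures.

Δv = 1.43 km/s

The Hohmann ellipse has a_t = (r₁ + r₂)/2 = 11225 km.
Circular speed at r₁: v₁ = √(μ/r₁) = √(42830/18100) = 1.5383 km/s.
On the transfer ellipse at r₁, vis-viva equation gives v_a = √[μ(2/r₁ − 1/a_t)] = 0.95760 km/s.
First burn Δv₁ = |v_a − v₁| = 0.5807 km/s.
Circular speed at r₂: v₂ = √(μ/r₂) = 3.1378 km/s.
Transfer-orbit speed at r₂: v_p = √[μ(2/r₂ − 1/a_t)] = 3.9845 km/s.
Second burn Δv₂ = |v₂ − v_p| = 0.8467 km/s.
Δv = Δv₁ + Δv₂ = 0.5807 + 0.8467 = 1.427 km/s.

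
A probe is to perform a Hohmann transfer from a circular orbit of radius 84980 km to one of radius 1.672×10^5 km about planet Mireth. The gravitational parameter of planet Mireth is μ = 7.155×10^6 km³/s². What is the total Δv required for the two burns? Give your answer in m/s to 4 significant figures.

Semi-major axis of the transfer orbit: a_t = (84980 + 1.672×10^5)/2 = 1.2609×10^5 km.
At r₁ the circular-orbit speed is v₁ = √(μ/r₁) = 9.175853 km/s.
Transfer-orbit speed at r₁ (vis-viva equation): v_p = √[μ(2/r₁ − 1/a_t)] = 10.56633 km/s.
First burn Δv₁ = |v_p − v₁| = 1.3905 km/s.
At r₂, v₂ = √(μ/r₂) = 6.54164 km/s.
Transfer-orbit speed at r₂: v_a = √[μ(2/r₂ − 1/a_t)] = 5.37038 km/s.
Second burn Δv₂ = |v₂ − v_a| = 1.1713 km/s.
Total Δv = Δv₁ + Δv₂ = 2.562 km/s.

Δv = 2562 m/s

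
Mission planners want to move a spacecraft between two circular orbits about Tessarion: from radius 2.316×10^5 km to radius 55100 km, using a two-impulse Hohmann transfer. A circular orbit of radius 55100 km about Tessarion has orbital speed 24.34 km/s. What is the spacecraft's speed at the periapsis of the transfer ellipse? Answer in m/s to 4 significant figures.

From the circular-orbit relation v² = μ/r at r = 55100 km: μ = v²r = (24.34)² × 55100 = 3.26432×10^7 km³/s².
The Hohmann ellipse has a_t = (r₁ + r₂)/2 = 1.4335×10^5 km.
At periapsis, r = 55100 km.
Vis-viva: v = √[μ(2/r − 1/a_t)] = √[3.26432×10^7 × (2/55100 − 1/1.4335×10^5)] = 30.94 km/s.

v = 30940 m/s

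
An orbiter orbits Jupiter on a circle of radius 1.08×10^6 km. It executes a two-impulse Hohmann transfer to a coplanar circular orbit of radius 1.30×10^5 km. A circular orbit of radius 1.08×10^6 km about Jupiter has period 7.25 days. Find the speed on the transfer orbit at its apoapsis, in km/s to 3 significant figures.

From Kepler's third law T² = 4π²r³/μ at r = 1.08×10^6 km, T = 7.25 days = 7.25 × 86400 s = 6.264×10^5 s: μ = 4π²r³/T² = 1.26744×10^8 km³/s².
Transfer-ellipse semi-major axis a_t = (r₁ + r₂)/2 = (1.080×10^6 + 1.300×10^5)/2 = 6.050×10^5 km.
At apoapsis, r = 1.080×10^6 km.
Vis-viva: v = √[μ(2/r − 1/a_t)] = √[1.26744×10^8 × (2/1.080×10^6 − 1/6.050×10^5)] = 5.022 km/s.

v = 5.02 km/s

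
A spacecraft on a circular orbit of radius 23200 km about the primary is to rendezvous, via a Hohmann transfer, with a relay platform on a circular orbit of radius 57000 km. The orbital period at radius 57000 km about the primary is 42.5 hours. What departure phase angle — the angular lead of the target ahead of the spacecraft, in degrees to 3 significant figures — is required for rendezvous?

From Kepler's third law T² = 4π²r³/μ at r = 57000 km, T = 42.5 hours = 42.5 × 3600 s = 1.530×10^5 s: μ = 4π²r³/T² = 3.12321×10^5 km³/s².
Semi-major axis of the transfer orbit: a_t = (23200 + 57000)/2 = 40100 km.
The half-period of the transfer ellipse is t = π√(a_t³/μ) = 45140 s.
Target angular speed ω₂ = √(μ/r₂³) = 4.107×10^-5 rad/s.
Angle swept by the target during transfer: ω₂·t = 1.854 rad = 106.2°.
The spacecraft traverses 180° on the transfer ellipse, so the target must lead by 180° − 106.2° = 73.8°.

φ = 73.8°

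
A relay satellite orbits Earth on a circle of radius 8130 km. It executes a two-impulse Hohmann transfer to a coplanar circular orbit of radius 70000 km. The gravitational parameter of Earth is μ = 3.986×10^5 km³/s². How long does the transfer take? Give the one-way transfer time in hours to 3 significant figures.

t = 10.7 hours

Semi-major axis of the transfer orbit: a_t = (8130 + 70000)/2 = 39065 km.
Half the transfer-orbit period gives t = π√(a_t³/μ) = 38420 s.
Converting: 38420 s ÷ 3600 s/hour = 10.7 hours.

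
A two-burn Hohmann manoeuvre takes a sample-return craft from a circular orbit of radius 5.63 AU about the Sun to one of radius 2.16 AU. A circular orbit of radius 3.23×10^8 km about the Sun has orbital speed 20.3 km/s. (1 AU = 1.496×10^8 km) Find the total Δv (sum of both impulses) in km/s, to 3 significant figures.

From the circular-orbit relation v² = μ/r at r = 3.23×10^8 km: μ = v²r = (20.3)² × 3.23×10^8 = 1.33105×10^11 km³/s².
In km: r₁ = 5.63 × 1.496×10^8 = 8.42248×10^8 km; r₂ = 2.16 × 1.496×10^8 = 3.23136×10^8 km.
Semi-major axis of the transfer orbit: a_t = (8.42248×10^8 + 3.23136×10^8)/2 = 5.82692×10^8 km.
Circular speed at r₁: v₁ = √(μ/r₁) = √(1.33105×10^11/8.42248×10^8) = 12.5712 km/s.
Transfer-orbit speed at r₁ (vis-viva equation): v_a = √[μ(2/r₁ − 1/a_t)] = 9.36161 km/s.
First burn Δv₁ = |v_a − v₁| = 3.210 km/s.
At r₂, v₂ = √(μ/r₂) = 20.296 km/s.
Transfer-orbit speed at r₂: v_p = √[μ(2/r₂ − 1/a_t)] = 24.401 km/s.
Second burn Δv₂ = |v₂ − v_p| = 4.105 km/s.
Total Δv = Δv₁ + Δv₂ = 7.315 km/s.

Δv = 7.31 km/s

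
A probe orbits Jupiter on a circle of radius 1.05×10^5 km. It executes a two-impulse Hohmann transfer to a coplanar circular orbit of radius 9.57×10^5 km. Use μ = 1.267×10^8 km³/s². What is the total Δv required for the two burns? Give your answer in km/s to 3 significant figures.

Δv = 18.3 km/s

Transfer-ellipse semi-major axis a_t = (r₁ + r₂)/2 = (1.050×10^5 + 9.570×10^5)/2 = 5.310×10^5 km.
Circular speed at r₁: v₁ = √(μ/r₁) = √(1.267×10^8/1.050×10^5) = 34.737 km/s.
On the transfer ellipse at r₁, v² = μ(2/r − 1/a) gives v_p = √[μ(2/r₁ − 1/a_t)] = 46.634 km/s.
First burn Δv₁ = |v_p − v₁| = 11.90 km/s.
At r₂, v₂ = √(μ/r₂) = 11.5062 km/s.
Transfer-orbit speed at r₂: v_a = √[μ(2/r₂ − 1/a_t)] = 5.11658 km/s.
Second burn Δv₂ = |v₂ − v_a| = 6.390 km/s.
Δv = Δv₁ + Δv₂ = 11.90 + 6.390 = 18.29 km/s.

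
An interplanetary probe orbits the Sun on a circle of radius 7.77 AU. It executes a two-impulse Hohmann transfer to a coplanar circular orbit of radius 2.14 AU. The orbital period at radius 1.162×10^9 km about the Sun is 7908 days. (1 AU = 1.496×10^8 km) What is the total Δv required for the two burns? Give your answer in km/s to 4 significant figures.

From Kepler's third law T² = 4π²r³/μ at r = 1.162×10^9 km, T = 7908 days = 7908 × 86400 s = 6.832512×10^8 s: μ = 4π²r³/T² = 1.32684×10^11 km³/s².
In km: r₁ = 7.77 × 1.496×10^8 = 1.162392×10^9 km; r₂ = 2.14 × 1.496×10^8 = 3.20144×10^8 km.
The Hohmann ellipse has a_t = (r₁ + r₂)/2 = 7.41268×10^8 km.
At r₁ the circular-orbit speed is v₁ = √(μ/r₁) = 10.684 km/s.
Transfer-orbit speed at r₁ (v² = μ(2/r − 1/a)): v_a = √[μ(2/r₁ − 1/a_t)] = 7.0213 km/s.
First burn Δv₁ = |v_a − v₁| = 3.663 km/s.
Circular speed at r₂: v₂ = √(μ/r₂) = 20.358 km/s.
Transfer-orbit speed at r₂: v_p = √[μ(2/r₂ − 1/a_t)] = 25.493 km/s.
Second burn Δv₂ = |v₂ − v_p| = 5.135 km/s.
Total Δv = Δv₁ + Δv₂ = 8.798 km/s.

Δv = 8.798 km/s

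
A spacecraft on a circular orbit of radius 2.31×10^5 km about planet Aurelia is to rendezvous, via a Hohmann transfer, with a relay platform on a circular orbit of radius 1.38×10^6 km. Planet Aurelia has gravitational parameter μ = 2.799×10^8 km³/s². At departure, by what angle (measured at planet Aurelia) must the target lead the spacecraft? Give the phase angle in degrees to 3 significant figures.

φ = 99.7°

Transfer-ellipse semi-major axis a_t = (r₁ + r₂)/2 = (2.310×10^5 + 1.380×10^6)/2 = 8.055×10^5 km.
Transfer time t = π√(a_t³/μ) = 1.358×10^5 s.
The target's mean motion on its circular orbit is ω₂ = √(μ/r₂³) = 1.032×10^-5 rad/s.
Angle swept by the target during transfer: ω₂·t = 1.401 rad = 80.27°.
The spacecraft traverses 180° on the transfer ellipse, so the target must lead by 180° − 80.27° = 99.7°.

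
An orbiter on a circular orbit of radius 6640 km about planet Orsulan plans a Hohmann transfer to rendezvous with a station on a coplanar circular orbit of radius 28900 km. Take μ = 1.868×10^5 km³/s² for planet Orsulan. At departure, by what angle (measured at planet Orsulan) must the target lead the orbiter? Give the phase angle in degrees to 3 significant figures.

Transfer-ellipse semi-major axis a_t = (r₁ + r₂)/2 = (6640 + 28900)/2 = 17770 km.
The half-period of the transfer ellipse is t = π√(a_t³/μ) = 17218 s.
Target angular speed ω₂ = √(μ/r₂³) = 8.7971×10^-5 rad/s.
Angle swept by the target during transfer: ω₂·t = 1.5147 rad = 86.79°.
The orbiter traverses 180° on the transfer ellipse, so the target must lead by 180° − 86.79° = 93.2°.

φ = 93.2°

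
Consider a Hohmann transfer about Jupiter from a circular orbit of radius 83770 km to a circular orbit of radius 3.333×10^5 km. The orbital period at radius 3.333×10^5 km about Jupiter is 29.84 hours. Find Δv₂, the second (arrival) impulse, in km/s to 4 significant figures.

From Kepler's third law T² = 4π²r³/μ at r = 3.333×10^5 km, T = 29.84 hours = 29.84 × 3600 s = 1.07424×10^5 s: μ = 4π²r³/T² = 1.26667×10^8 km³/s².
The Hohmann ellipse has a_t = (r₁ + r₂)/2 = 2.08535×10^5 km.
Circular speed at r = 3.333×10^5 km: v_c = √(μ/r) = 19.495 km/s.
Transfer-orbit speed at the same r (vis-viva, a = a_t): v_t = √[μ(2/r − 1/a_t)] = 12.356 km/s.
Δv₂ = |v_t − v_c| = |12.356 − 19.495| = 7.139 km/s.

Δv₂ = 7.139 km/s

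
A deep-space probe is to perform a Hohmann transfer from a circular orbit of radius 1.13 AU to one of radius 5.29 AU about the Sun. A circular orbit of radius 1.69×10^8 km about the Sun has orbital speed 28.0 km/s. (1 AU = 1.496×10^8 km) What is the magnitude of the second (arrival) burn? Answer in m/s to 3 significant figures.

From the circular-orbit relation v² = μ/r at r = 1.69×10^8 km: μ = v²r = (28.0)² × 1.69×10^8 = 1.32496×10^11 km³/s².
In km: r₁ = 1.13 × 1.496×10^8 = 1.69048×10^8 km; r₂ = 5.29 × 1.496×10^8 = 7.91384×10^8 km.
Semi-major axis of the transfer orbit: a_t = (1.69048×10^8 + 7.91384×10^8)/2 = 4.80216×10^8 km.
On the circular orbit at r = 7.91384×10^8 km, v_c = √(μ/r) = 12.939 km/s.
Vis-viva on the transfer ellipse at r = 7.91384×10^8 km gives v_t = √[μ(2/r − 1/a_t)] = 7.6771 km/s.
Δv₂ = |v_t − v_c| = |7.6771 − 12.939| = 5.262 km/s.

Δv₂ = 5260 m/s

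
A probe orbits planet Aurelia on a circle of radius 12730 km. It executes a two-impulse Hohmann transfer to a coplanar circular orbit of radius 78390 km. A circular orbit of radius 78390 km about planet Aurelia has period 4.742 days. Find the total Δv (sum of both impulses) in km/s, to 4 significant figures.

Δv = 1.497 km/s

From Kepler's third law T² = 4π²r³/μ at r = 78390 km, T = 4.742 days = 4.742 × 86400 s = 4.097088×10^5 s: μ = 4π²r³/T² = 1.13290×10^5 km³/s².
Semi-major axis of the transfer orbit: a_t = (12730 + 78390)/2 = 45560 km.
Circular speed at r₁: v₁ = √(μ/r₁) = √(1.13290×10^5/12730) = 2.9832 km/s.
Transfer-orbit speed at r₁ (vis-viva equation): v_p = √[μ(2/r₁ − 1/a_t)] = 3.9131 km/s.
First burn Δv₁ = |v_p − v₁| = 0.9299 km/s.
Circular speed at r₂: v₂ = √(μ/r₂) = 1.2022 km/s.
Transfer-orbit speed at r₂: v_a = √[μ(2/r₂ − 1/a_t)] = 0.63546 km/s.
Second burn Δv₂ = |v₂ − v_a| = 0.5667 km/s.
Total Δv = Δv₁ + Δv₂ = 1.497 km/s.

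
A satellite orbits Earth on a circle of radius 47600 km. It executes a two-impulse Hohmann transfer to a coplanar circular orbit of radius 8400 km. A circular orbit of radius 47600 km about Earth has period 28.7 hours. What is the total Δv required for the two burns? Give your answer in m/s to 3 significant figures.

From Kepler's third law T² = 4π²r³/μ at r = 47600 km, T = 28.7 hours = 28.7 × 3600 s = 1.0332×10^5 s: μ = 4π²r³/T² = 3.98852×10^5 km³/s².
Transfer-ellipse semi-major axis a_t = (r₁ + r₂)/2 = (47600 + 8400)/2 = 28000 km.
Circular speed at r₁: v₁ = √(μ/r₁) = √(3.98852×10^5/47600) = 2.8947 km/s.
Transfer-orbit speed at r₁ (v² = μ(2/r − 1/a)): v_a = √[μ(2/r₁ − 1/a_t)] = 1.5855 km/s.
First burn Δv₁ = |v_a − v₁| = 1.309 km/s.
Circular speed at r₂: v₂ = √(μ/r₂) = 6.8907 km/s.
Transfer-orbit speed at r₂: v_p = √[μ(2/r₂ − 1/a_t)] = 8.9844 km/s.
Second burn Δv₂ = |v₂ − v_p| = 2.094 km/s.
Total Δv = Δv₁ + Δv₂ = 3.403 km/s.

Δv = 3400 m/s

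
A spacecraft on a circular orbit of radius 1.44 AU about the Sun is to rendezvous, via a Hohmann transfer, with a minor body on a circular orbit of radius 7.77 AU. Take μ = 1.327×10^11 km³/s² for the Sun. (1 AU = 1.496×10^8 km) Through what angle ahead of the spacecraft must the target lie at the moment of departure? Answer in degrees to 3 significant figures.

In km: r₁ = 1.44 × 1.496×10^8 = 2.15424×10^8 km; r₂ = 7.77 × 1.496×10^8 = 1.162392×10^9 km.
The Hohmann ellipse has a_t = (r₁ + r₂)/2 = 6.88908×10^8 km.
The half-period of the transfer ellipse is t = π√(a_t³/μ) = 1.5594×10^8 s.
Target angular speed ω₂ = √(μ/r₂³) = 9.1919×10^-9 rad/s.
Angle swept by the target during transfer: ω₂·t = 1.4334 rad = 82.13°.
Arrival is 180° from departure on the ellipse, so φ = 180° − 82.13° = 97.9°.

φ = 97.9°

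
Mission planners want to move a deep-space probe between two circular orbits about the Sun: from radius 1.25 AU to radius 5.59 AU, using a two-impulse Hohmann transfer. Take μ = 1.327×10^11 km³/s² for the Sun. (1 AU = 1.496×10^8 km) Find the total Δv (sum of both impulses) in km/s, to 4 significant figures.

Δv = 12.40 km/s

In km: r₁ = 1.25 × 1.496×10^8 = 1.870×10^8 km; r₂ = 5.59 × 1.496×10^8 = 8.36264×10^8 km.
The Hohmann ellipse has a_t = (r₁ + r₂)/2 = 5.11632×10^8 km.
Circular speed at r₁: v₁ = √(μ/r₁) = √(1.327×10^11/1.870×10^8) = 26.639 km/s.
Transfer-orbit speed at r₁ (vis-viva): v_p = √[μ(2/r₁ − 1/a_t)] = 34.057 km/s.
First burn Δv₁ = |v_p − v₁| = 7.418 km/s.
Circular speed at r₂: v₂ = √(μ/r₂) = 12.597 km/s.
Transfer-orbit speed at r₂: v_a = √[μ(2/r₂ − 1/a_t)] = 7.6156 km/s.
Second burn Δv₂ = |v₂ − v_a| = 4.981 km/s.
Δv = Δv₁ + Δv₂ = 7.418 + 4.981 = 12.40 km/s.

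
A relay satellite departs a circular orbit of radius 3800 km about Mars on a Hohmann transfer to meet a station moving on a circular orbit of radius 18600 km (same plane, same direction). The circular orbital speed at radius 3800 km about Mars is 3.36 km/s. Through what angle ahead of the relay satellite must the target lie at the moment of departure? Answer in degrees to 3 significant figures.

φ = 95.9°

From the circular-orbit relation v² = μ/r at r = 3800 km: μ = v²r = (3.36)² × 3800 = 42900.5 km³/s².
The Hohmann ellipse has a_t = (r₁ + r₂)/2 = 11200 km.
Transfer time t = π√(a_t³/μ) = 17980 s.
The target's mean motion on its circular orbit is ω₂ = √(μ/r₂³) = 8.165×10^-5 rad/s.
Angle swept by the target during transfer: ω₂·t = 1.468 rad = 84.11°.
Arrival is 180° from departure on the ellipse, so φ = 180° − 84.11° = 95.9°.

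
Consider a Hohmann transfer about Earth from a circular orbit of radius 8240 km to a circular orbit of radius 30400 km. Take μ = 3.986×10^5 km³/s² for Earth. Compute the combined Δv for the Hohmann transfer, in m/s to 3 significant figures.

Semi-major axis of the transfer orbit: a_t = (8240 + 30400)/2 = 19320 km.
Circular speed at r₁: v₁ = √(μ/r₁) = √(3.986×10^5/8240) = 6.955127 km/s.
Transfer-orbit speed at r₁ (vis-viva): v_p = √[μ(2/r₁ − 1/a_t)] = 8.724454 km/s.
First burn Δv₁ = |v_p − v₁| = 1.76933 km/s.
Circular speed at r₂: v₂ = √(μ/r₂) = 3.62103 km/s.
Transfer-orbit speed at r₂: v_a = √[μ(2/r₂ − 1/a_t)] = 2.36479 km/s.
Second burn Δv₂ = |v₂ − v_a| = 1.25624 km/s.
Δv = Δv₁ + Δv₂ = 1.76933 + 1.25624 = 3.026 km/s.

Δv = 3030 m/s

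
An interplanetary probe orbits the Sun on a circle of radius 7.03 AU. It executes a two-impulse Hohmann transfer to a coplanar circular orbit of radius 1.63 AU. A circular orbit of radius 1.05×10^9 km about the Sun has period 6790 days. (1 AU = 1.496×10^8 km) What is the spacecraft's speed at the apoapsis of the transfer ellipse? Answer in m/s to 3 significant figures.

v = 6890 m/s

From Kepler's third law T² = 4π²r³/μ at r = 1.05×10^9 km, T = 6790 days = 6790 × 86400 s = 5.86656×10^8 s: μ = 4π²r³/T² = 1.32789×10^11 km³/s².
In km: r₁ = 7.03 × 1.496×10^8 = 1.051688×10^9 km; r₂ = 1.63 × 1.496×10^8 = 2.43848×10^8 km.
Transfer-ellipse semi-major axis a_t = (r₁ + r₂)/2 = (1.051688×10^9 + 2.43848×10^8)/2 = 6.47768×10^8 km.
At apoapsis, r = 1.051688×10^9 km.
Vis-viva: v = √[μ(2/r − 1/a_t)] = √[1.32789×10^11 × (2/1.051688×10^9 − 1/6.47768×10^8)] = 6.894 km/s.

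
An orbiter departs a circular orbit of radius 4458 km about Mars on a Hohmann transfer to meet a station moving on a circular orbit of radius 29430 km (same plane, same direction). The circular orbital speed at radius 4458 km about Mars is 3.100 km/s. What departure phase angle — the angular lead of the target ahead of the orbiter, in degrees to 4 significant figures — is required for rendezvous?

φ = 101.4°

From the circular-orbit relation v² = μ/r at r = 4458 km: μ = v²r = (3.100)² × 4458 = 42841.4 km³/s².
The Hohmann ellipse has a_t = (r₁ + r₂)/2 = 16944 km.
The half-period of the transfer ellipse is t = π√(a_t³/μ) = 33477 s.
Target angular speed ω₂ = √(μ/r₂³) = 4.0996×10^-5 rad/s.
Angle swept by the target during transfer: ω₂·t = 1.3724 rad = 78.63°.
Arrival is 180° from departure on the ellipse, so φ = 180° − 78.63° = 101.4°.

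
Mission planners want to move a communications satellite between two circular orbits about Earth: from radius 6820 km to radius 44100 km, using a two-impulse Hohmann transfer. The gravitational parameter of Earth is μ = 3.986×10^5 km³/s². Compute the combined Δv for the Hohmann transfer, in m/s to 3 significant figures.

The Hohmann ellipse has a_t = (r₁ + r₂)/2 = 25460 km.
At r₁ the circular-orbit speed is v₁ = √(μ/r₁) = 7.6450 km/s.
On the transfer ellipse at r₁, vis-viva gives v_p = √[μ(2/r₁ − 1/a_t)] = 10.062 km/s.
First burn Δv₁ = |v_p − v₁| = 2.417 km/s.
Circular speed at r₂: v₂ = √(μ/r₂) = 3.006 km/s.
Transfer-orbit speed at r₂: v_a = √[μ(2/r₂ − 1/a_t)] = 1.556 km/s.
Second burn Δv₂ = |v₂ − v_a| = 1.450 km/s.
Total Δv = Δv₁ + Δv₂ = 3.867 km/s.

Δv = 3870 m/s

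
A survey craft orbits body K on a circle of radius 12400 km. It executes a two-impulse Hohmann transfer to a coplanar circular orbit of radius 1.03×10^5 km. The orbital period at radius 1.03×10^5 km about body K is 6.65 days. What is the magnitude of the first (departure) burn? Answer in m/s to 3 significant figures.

From Kepler's third law T² = 4π²r³/μ at r = 1.03×10^5 km, T = 6.65 days = 6.65 × 86400 s = 5.7456×10^5 s: μ = 4π²r³/T² = 1.30677×10^5 km³/s².
Transfer-ellipse semi-major axis a_t = (r₁ + r₂)/2 = (12400 + 1.030×10^5)/2 = 57700 km.
On the circular orbit at r = 12400 km, v_c = √(μ/r) = 3.246 km/s.
Transfer-orbit speed at the same r (vis-viva, a = a_t): v_t = √[μ(2/r − 1/a_t)] = 4.337 km/s.
Δv₁ = |v_t − v_c| = |4.337 − 3.246| = 1.091 km/s.

Δv₁ = 1090 m/s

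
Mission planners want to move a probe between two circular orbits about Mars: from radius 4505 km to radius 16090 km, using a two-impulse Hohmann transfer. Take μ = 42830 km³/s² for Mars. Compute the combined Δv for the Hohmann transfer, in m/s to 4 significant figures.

Δv = 1323 m/s

Transfer-ellipse semi-major axis a_t = (r₁ + r₂)/2 = (4505 + 16090)/2 = 10297.5 km.
At r₁ the circular-orbit speed is v₁ = √(μ/r₁) = 3.08338 km/s.
On the transfer ellipse at r₁, vis-viva equation gives v_p = √[μ(2/r₁ − 1/a_t)] = 3.85424 km/s.
First burn Δv₁ = |v_p − v₁| = 0.7709 km/s.
At r₂, v₂ = √(μ/r₂) = 1.6315 km/s.
Transfer-orbit speed at r₂: v_a = √[μ(2/r₂ − 1/a_t)] = 1.0791 km/s.
Second burn Δv₂ = |v₂ − v_a| = 0.5524 km/s.
Total Δv = Δv₁ + Δv₂ = 1.323 km/s.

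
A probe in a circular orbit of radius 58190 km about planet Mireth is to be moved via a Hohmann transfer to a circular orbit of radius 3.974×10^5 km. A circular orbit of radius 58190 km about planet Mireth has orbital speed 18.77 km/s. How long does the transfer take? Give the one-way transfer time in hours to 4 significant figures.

t = 20.95 hours

From the circular-orbit relation v² = μ/r at r = 58190 km: μ = v²r = (18.77)² × 58190 = 2.05011×10^7 km³/s².
Transfer-ellipse semi-major axis a_t = (r₁ + r₂)/2 = (58190 + 3.974×10^5)/2 = 2.27795×10^5 km.
By Kepler's third law the transfer-orbit period is T = 2π√(a_t³/μ), so t = T/2 = 75436 s.
Converting: 75436 s ÷ 3600 s/hour = 20.95 hours.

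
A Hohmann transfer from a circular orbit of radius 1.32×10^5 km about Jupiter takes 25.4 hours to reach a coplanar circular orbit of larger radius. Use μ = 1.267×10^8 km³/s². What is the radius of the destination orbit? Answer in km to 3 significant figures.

Transfer time t = 25.4 hours = 91440 s, and t = π√(a_t³/μ).
So a_t = (μ t²/π²)^(1/3) = (1.267×10^8 × (91440)² / π²)^(1/3) = 4.7524×10^5 km.
Since a_t = (r₁ + r₂)/2, r₂ = 2a_t − r₁ = 2×4.7524×10^5 − 1.320×10^5 = 8.1848×10^5 km.

r₂ = 8.18×10^5 km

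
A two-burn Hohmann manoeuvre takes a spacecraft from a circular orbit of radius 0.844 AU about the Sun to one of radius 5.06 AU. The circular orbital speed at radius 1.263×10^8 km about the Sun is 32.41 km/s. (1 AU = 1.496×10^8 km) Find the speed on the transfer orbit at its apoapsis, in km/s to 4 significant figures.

From the circular-orbit relation v² = μ/r at r = 1.263×10^8 km: μ = v²r = (32.41)² × 1.263×10^8 = 1.32667×10^11 km³/s².
In km: r₁ = 0.844 × 1.496×10^8 = 1.262624×10^8 km; r₂ = 5.06 × 1.496×10^8 = 7.56976×10^8 km.
Semi-major axis of the transfer orbit: a_t = (1.262624×10^8 + 7.56976×10^8)/2 = 4.416192×10^8 km.
At apoapsis, r = 7.56976×10^8 km.
Applying v² = μ(2/r − 1/a_t): v = 7.079 km/s.

v = 7.079 km/s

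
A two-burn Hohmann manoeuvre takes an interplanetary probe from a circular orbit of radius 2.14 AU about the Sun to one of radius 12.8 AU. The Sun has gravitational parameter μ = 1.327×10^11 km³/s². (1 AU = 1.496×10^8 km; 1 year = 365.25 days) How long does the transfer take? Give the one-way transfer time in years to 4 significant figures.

In km: r₁ = 2.14 × 1.496×10^8 = 3.20144×10^8 km; r₂ = 12.8 × 1.496×10^8 = 1.91488×10^9 km.
Transfer-ellipse semi-major axis a_t = (r₁ + r₂)/2 = (3.20144×10^8 + 1.91488×10^9)/2 = 1.117512×10^9 km.
Transfer time t = π√(a_t³/μ) = π√((1.117512×10^9)³ / 1.327×10^11) = 3.222×10^8 s.
Converting: 3.222×10^8 s ÷ 3.15576×10^7 s/year (365.25 × 86400) = 10.21 years.

t = 10.21 years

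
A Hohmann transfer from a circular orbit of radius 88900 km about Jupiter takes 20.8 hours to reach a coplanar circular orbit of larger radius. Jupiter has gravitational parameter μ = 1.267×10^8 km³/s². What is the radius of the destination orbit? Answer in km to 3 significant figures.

r₂ = 7.43×10^5 km

Transfer time t = 20.8 hours = 74880 s, and t = π√(a_t³/μ).
So a_t = (μ t²/π²)^(1/3) = (1.267×10^8 × (74880)² / π²)^(1/3) = 4.1598×10^5 km.
Since a_t = (r₁ + r₂)/2, r₂ = 2a_t − r₁ = 2×4.1598×10^5 − 88900 = 7.4306×10^5 km.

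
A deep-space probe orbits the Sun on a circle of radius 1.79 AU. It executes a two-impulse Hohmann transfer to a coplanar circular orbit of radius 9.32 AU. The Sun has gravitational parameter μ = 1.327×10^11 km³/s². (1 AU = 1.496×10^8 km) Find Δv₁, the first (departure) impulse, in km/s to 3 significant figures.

Δv₁ = 6.57 km/s

In km: r₁ = 1.79 × 1.496×10^8 = 2.67784×10^8 km; r₂ = 9.32 × 1.496×10^8 = 1.394272×10^9 km.
Semi-major axis of the transfer orbit: a_t = (2.67784×10^8 + 1.394272×10^9)/2 = 8.31028×10^8 km.
On the circular orbit at r = 2.67784×10^8 km, v_c = √(μ/r) = 22.261 km/s.
Transfer-orbit speed at the same r (vis-viva, a = a_t): v_t = √[μ(2/r − 1/a_t)] = 28.834 km/s.
Δv₁ = |v_t − v_c| = |28.834 − 22.261| = 6.573 km/s.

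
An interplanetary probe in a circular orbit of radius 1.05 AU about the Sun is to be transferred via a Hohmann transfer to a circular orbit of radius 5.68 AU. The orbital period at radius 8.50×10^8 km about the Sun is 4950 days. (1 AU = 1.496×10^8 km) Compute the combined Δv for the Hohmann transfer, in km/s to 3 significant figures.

Δv = 14.2 km/s

From Kepler's third law T² = 4π²r³/μ at r = 8.50×10^8 km, T = 4950 days = 4950 × 86400 s = 4.2768×10^8 s: μ = 4π²r³/T² = 1.32550×10^11 km³/s².
In km: r₁ = 1.05 × 1.496×10^8 = 1.5708×10^8 km; r₂ = 5.68 × 1.496×10^8 = 8.49728×10^8 km.
The Hohmann ellipse has a_t = (r₁ + r₂)/2 = 5.03404×10^8 km.
At r₁ the circular-orbit speed is v₁ = √(μ/r₁) = 29.0488 km/s.
On the transfer ellipse at r₁, v² = μ(2/r − 1/a) gives v_p = √[μ(2/r₁ − 1/a_t)] = 37.7407 km/s.
First burn Δv₁ = |v_p − v₁| = 8.6919 km/s.
At r₂, v₂ = √(μ/r₂) = 12.4896 km/s.
Transfer-orbit speed at r₂: v_a = √[μ(2/r₂ − 1/a_t)] = 6.97672 km/s.
Second burn Δv₂ = |v₂ − v_a| = 5.5129 km/s.
Total Δv = Δv₁ + Δv₂ = 14.20 km/s.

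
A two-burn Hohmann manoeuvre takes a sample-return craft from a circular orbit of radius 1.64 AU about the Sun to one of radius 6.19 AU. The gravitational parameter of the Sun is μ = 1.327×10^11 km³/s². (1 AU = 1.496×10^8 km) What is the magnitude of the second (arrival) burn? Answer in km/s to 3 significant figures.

Δv₂ = 4.22 km/s

In km: r₁ = 1.64 × 1.496×10^8 = 2.45344×10^8 km; r₂ = 6.19 × 1.496×10^8 = 9.26024×10^8 km.
The Hohmann ellipse has a_t = (r₁ + r₂)/2 = 5.85684×10^8 km.
On the circular orbit at r = 9.26024×10^8 km, v_c = √(μ/r) = 11.971 km/s.
Transfer-orbit speed at the same r (vis-viva, a = a_t): v_t = √[μ(2/r − 1/a_t)] = 7.7478 km/s.
Δv₂ = |v_t − v_c| = |7.7478 − 11.971| = 4.223 km/s.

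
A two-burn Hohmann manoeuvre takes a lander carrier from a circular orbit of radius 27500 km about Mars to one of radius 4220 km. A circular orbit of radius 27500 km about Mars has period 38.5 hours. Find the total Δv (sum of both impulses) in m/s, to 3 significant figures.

From Kepler's third law T² = 4π²r³/μ at r = 27500 km, T = 38.5 hours = 38.5 × 3600 s = 1.386×10^5 s: μ = 4π²r³/T² = 42739.7 km³/s².
The Hohmann ellipse has a_t = (r₁ + r₂)/2 = 15860 km.
Circular speed at r₁: v₁ = √(μ/r₁) = √(42739.7/27500) = 1.2467 km/s.
On the transfer ellipse at r₁, vis-viva equation gives v_a = √[μ(2/r₁ − 1/a_t)] = 0.64306 km/s.
First burn Δv₁ = |v_a − v₁| = 0.6036 km/s.
Circular speed at r₂: v₂ = √(μ/r₂) = 3.1824 km/s.
Transfer-orbit speed at r₂: v_p = √[μ(2/r₂ − 1/a_t)] = 4.1906 km/s.
Second burn Δv₂ = |v₂ − v_p| = 1.008 km/s.
Total Δv = Δv₁ + Δv₂ = 1.612 km/s.

Δv = 1610 m/s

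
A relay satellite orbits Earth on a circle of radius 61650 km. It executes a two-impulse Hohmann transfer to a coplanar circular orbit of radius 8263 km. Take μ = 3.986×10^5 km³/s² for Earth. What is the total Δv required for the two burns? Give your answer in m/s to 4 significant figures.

Δv = 3585 m/s

Semi-major axis of the transfer orbit: a_t = (61650 + 8263)/2 = 34956.5 km.
Circular speed at r₁: v₁ = √(μ/r₁) = √(3.986×10^5/61650) = 2.54274 km/s.
On the transfer ellipse at r₁, vis-viva equation gives v_a = √[μ(2/r₁ − 1/a_t)] = 1.23625 km/s.
First burn Δv₁ = |v_a − v₁| = 1.3065 km/s.
At r₂, v₂ = √(μ/r₂) = 6.9454 km/s.
Transfer-orbit speed at r₂: v_p = √[μ(2/r₂ − 1/a_t)] = 9.2236 km/s.
Second burn Δv₂ = |v₂ − v_p| = 2.2782 km/s.
Total Δv = Δv₁ + Δv₂ = 3.585 km/s.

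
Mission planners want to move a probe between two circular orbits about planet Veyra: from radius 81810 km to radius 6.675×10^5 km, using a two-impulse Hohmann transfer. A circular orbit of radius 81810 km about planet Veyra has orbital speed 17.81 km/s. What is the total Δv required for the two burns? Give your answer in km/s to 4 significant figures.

Δv = 9.284 km/s

From the circular-orbit relation v² = μ/r at r = 81810 km: μ = v²r = (17.81)² × 81810 = 2.59498×10^7 km³/s².
Transfer-ellipse semi-major axis a_t = (r₁ + r₂)/2 = (81810 + 6.675×10^5)/2 = 3.74655×10^5 km.
At r₁ the circular-orbit speed is v₁ = √(μ/r₁) = 17.8100 km/s.
Transfer-orbit speed at r₁ (vis-viva): v_p = √[μ(2/r₁ − 1/a_t)] = 23.7724 km/s.
First burn Δv₁ = |v_p − v₁| = 5.9624 km/s.
Circular speed at r₂: v₂ = √(μ/r₂) = 6.2351 km/s.
Transfer-orbit speed at r₂: v_a = √[μ(2/r₂ − 1/a_t)] = 2.9136 km/s.
Second burn Δv₂ = |v₂ − v_a| = 3.3215 km/s.
Δv = Δv₁ + Δv₂ = 5.9624 + 3.3215 = 9.284 km/s.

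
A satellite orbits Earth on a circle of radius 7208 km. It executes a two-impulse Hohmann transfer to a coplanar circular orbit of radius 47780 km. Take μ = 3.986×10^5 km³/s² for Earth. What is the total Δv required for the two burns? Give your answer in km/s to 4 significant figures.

Δv = 3.776 km/s

The Hohmann ellipse has a_t = (r₁ + r₂)/2 = 27494 km.
At r₁ the circular-orbit speed is v₁ = √(μ/r₁) = 7.436 km/s.
On the transfer ellipse at r₁, v² = μ(2/r − 1/a) gives v_p = √[μ(2/r₁ − 1/a_t)] = 9.803 km/s.
First burn Δv₁ = |v_p − v₁| = 2.367 km/s.
Circular speed at r₂: v₂ = √(μ/r₂) = 2.888 km/s.
Transfer-orbit speed at r₂: v_a = √[μ(2/r₂ − 1/a_t)] = 1.479 km/s.
Second burn Δv₂ = |v₂ − v_a| = 1.409 km/s.
Total Δv = Δv₁ + Δv₂ = 3.776 km/s.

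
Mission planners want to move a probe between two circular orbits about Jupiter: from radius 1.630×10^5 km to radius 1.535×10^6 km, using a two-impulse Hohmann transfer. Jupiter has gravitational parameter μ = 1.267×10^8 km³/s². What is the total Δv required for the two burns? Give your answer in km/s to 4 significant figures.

Δv = 14.71 km/s

Semi-major axis of the transfer orbit: a_t = (1.630×10^5 + 1.535×10^6)/2 = 8.490×10^5 km.
Circular speed at r₁: v₁ = √(μ/r₁) = √(1.267×10^8/1.630×10^5) = 27.880 km/s.
On the transfer ellipse at r₁, v² = μ(2/r − 1/a) gives v_p = √[μ(2/r₁ − 1/a_t)] = 37.488 km/s.
First burn Δv₁ = |v_p − v₁| = 9.608 km/s.
Circular speed at r₂: v₂ = √(μ/r₂) = 9.085 km/s.
Transfer-orbit speed at r₂: v_a = √[μ(2/r₂ − 1/a_t)] = 3.981 km/s.
Second burn Δv₂ = |v₂ − v_a| = 5.104 km/s.
Total Δv = Δv₁ + Δv₂ = 14.71 km/s.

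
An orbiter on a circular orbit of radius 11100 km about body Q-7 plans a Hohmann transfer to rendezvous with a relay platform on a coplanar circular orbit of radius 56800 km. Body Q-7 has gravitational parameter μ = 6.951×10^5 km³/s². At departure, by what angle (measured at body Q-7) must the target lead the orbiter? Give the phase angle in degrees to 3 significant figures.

φ = 96.8°

Transfer-ellipse semi-major axis a_t = (r₁ + r₂)/2 = (11100 + 56800)/2 = 33950 km.
Transfer time t = π√(a_t³/μ) = 23570 s.
The target's mean motion on its circular orbit is ω₂ = √(μ/r₂³) = 6.159×10^-5 rad/s.
Angle swept by the target during transfer: ω₂·t = 1.4517 rad = 83.18°.
The orbiter traverses 180° on the transfer ellipse, so the target must lead by 180° − 83.18° = 96.8°.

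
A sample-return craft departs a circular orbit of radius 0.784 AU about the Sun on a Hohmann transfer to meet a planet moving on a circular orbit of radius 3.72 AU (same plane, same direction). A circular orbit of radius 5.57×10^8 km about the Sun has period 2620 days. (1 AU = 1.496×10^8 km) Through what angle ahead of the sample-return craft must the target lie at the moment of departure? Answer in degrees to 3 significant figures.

From Kepler's third law T² = 4π²r³/μ at r = 5.57×10^8 km, T = 2620 days = 2620 × 86400 s = 2.26368×10^8 s: μ = 4π²r³/T² = 1.33136×10^11 km³/s².
In km: r₁ = 0.784 × 1.496×10^8 = 1.172864×10^8 km; r₂ = 3.72 × 1.496×10^8 = 5.56512×10^8 km.
Transfer-ellipse semi-major axis a_t = (r₁ + r₂)/2 = (1.172864×10^8 + 5.56512×10^8)/2 = 3.368992×10^8 km.
The half-period of the transfer ellipse is t = π√(a_t³/μ) = 5.32417×10^7 s.
The target's mean motion on its circular orbit is ω₂ = √(μ/r₂³) = 2.77930×10^-8 rad/s.
Angle swept by the target during transfer: ω₂·t = 1.4797 rad = 84.78°.
The sample-return craft traverses 180° on the transfer ellipse, so the target must lead by 180° − 84.78° = 95.2°.

φ = 95.2°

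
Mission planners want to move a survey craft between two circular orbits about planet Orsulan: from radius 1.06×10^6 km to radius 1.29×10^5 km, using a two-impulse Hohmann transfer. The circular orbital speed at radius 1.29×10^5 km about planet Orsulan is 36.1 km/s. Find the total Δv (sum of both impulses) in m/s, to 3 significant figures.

From the circular-orbit relation v² = μ/r at r = 1.29×10^5 km: μ = v²r = (36.1)² × 1.29×10^5 = 1.68114×10^8 km³/s².
The Hohmann ellipse has a_t = (r₁ + r₂)/2 = 5.945×10^5 km.
At r₁ the circular-orbit speed is v₁ = √(μ/r₁) = 12.5936 km/s.
Transfer-orbit speed at r₁ (v² = μ(2/r − 1/a)): v_a = √[μ(2/r₁ − 1/a_t)] = 5.86635 km/s.
First burn Δv₁ = |v_a − v₁| = 6.727 km/s.
Circular speed at r₂: v₂ = √(μ/r₂) = 36.10 km/s.
Transfer-orbit speed at r₂: v_p = √[μ(2/r₂ − 1/a_t)] = 48.20 km/s.
Second burn Δv₂ = |v₂ − v_p| = 12.10 km/s.
Δv = Δv₁ + Δv₂ = 6.727 + 12.10 = 18.83 km/s.

Δv = 18800 m/s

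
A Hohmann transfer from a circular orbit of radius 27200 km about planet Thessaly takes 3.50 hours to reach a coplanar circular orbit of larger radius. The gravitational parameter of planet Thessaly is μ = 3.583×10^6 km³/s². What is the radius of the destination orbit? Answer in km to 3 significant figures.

Transfer time t = 3.50 hours = 12600 s, and t = π√(a_t³/μ).
So a_t = (μ t²/π²)^(1/3) = (3.583×10^6 × (12600)² / π²)^(1/3) = 38627 km.
Since a_t = (r₁ + r₂)/2, r₂ = 2a_t − r₁ = 2×38627 − 27200 = 50054 km.

r₂ = 50100 km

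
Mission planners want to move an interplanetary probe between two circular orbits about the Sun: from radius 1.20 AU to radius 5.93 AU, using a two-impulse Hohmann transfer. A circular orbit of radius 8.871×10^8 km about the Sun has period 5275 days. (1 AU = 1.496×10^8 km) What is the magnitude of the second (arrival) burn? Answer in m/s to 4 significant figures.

From Kepler's third law T² = 4π²r³/μ at r = 8.871×10^8 km, T = 5275 days = 5275 × 86400 s = 4.5576×10^8 s: μ = 4π²r³/T² = 1.32680×10^11 km³/s².
In km: r₁ = 1.20 × 1.496×10^8 = 1.7952×10^8 km; r₂ = 5.93 × 1.496×10^8 = 8.87128×10^8 km.
Semi-major axis of the transfer orbit: a_t = (1.7952×10^8 + 8.87128×10^8)/2 = 5.33324×10^8 km.
Circular speed at r = 8.87128×10^8 km: v_c = √(μ/r) = 12.2295 km/s.
Transfer-orbit speed at the same r (vis-viva, a = a_t): v_t = √[μ(2/r − 1/a_t)] = 7.09529 km/s.
Δv₂ = |v_t − v_c| = |7.09529 − 12.2295| = 5.134 km/s.

Δv₂ = 5134 m/s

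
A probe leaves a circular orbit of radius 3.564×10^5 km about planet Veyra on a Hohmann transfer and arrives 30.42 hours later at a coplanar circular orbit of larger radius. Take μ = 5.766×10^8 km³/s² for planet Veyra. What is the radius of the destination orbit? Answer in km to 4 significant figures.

r₂ = 1.420×10^6 km

Transfer time t = 30.42 hours = 1.09512×10^5 s, and t = π√(a_t³/μ).
So a_t = (μ t²/π²)^(1/3) = (5.766×10^8 × (1.09512×10^5)² / π²)^(1/3) = 8.8818×10^5 km.
Since a_t = (r₁ + r₂)/2, r₂ = 2a_t − r₁ = 2×8.8818×10^5 − 3.564×10^5 = 1.41996×10^6 km.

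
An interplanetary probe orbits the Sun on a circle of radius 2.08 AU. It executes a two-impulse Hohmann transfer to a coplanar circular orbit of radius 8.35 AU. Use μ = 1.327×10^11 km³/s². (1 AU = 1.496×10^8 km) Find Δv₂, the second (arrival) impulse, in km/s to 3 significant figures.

In km: r₁ = 2.08 × 1.496×10^8 = 3.11168×10^8 km; r₂ = 8.35 × 1.496×10^8 = 1.24916×10^9 km.
Transfer-ellipse semi-major axis a_t = (r₁ + r₂)/2 = (3.11168×10^8 + 1.24916×10^9)/2 = 7.80164×10^8 km.
Circular speed at r = 1.24916×10^9 km: v_c = √(μ/r) = 10.307 km/s.
Vis-viva on the transfer ellipse at r = 1.24916×10^9 km gives v_t = √[μ(2/r − 1/a_t)] = 6.5092 km/s.
Δv₂ = |v_t − v_c| = |6.5092 − 10.307| = 3.798 km/s.

Δv₂ = 3.80 km/s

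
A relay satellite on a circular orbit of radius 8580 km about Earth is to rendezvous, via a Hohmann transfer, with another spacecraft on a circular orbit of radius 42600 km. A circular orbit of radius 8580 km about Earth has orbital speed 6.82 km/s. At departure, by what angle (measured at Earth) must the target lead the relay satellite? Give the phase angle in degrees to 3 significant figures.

From the circular-orbit relation v² = μ/r at r = 8580 km: μ = v²r = (6.82)² × 8580 = 3.99076×10^5 km³/s².
Transfer-ellipse semi-major axis a_t = (r₁ + r₂)/2 = (8580 + 42600)/2 = 25590 km.
The half-period of the transfer ellipse is t = π√(a_t³/μ) = 20357.6 s.
Target angular speed ω₂ = √(μ/r₂³) = 7.18478×10^-5 rad/s.
Angle swept by the target during transfer: ω₂·t = 1.46265 rad = 83.80°.
Arrival is 180° from departure on the ellipse, so φ = 180° − 83.80° = 96.2°.

φ = 96.2°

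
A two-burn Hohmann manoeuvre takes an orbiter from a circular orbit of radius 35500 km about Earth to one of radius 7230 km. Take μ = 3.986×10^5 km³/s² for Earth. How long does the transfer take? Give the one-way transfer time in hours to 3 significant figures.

The Hohmann ellipse has a_t = (r₁ + r₂)/2 = 21365 km.
Half the transfer-orbit period gives t = π√(a_t³/μ) = 15540 s.
Converting: 15540 s ÷ 3600 s/hour = 4.32 hours.

t = 4.32 hours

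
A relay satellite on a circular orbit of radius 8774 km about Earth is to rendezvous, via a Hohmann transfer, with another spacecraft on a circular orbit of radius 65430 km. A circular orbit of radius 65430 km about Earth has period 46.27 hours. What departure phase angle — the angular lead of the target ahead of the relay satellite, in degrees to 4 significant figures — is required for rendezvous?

φ = 103.1°

From Kepler's third law T² = 4π²r³/μ at r = 65430 km, T = 46.27 hours = 46.27 × 3600 s = 1.66572×10^5 s: μ = 4π²r³/T² = 3.98553×10^5 km³/s².
The Hohmann ellipse has a_t = (r₁ + r₂)/2 = 37102 km.
Transfer time t = π√(a_t³/μ) = 35563 s.
Target angular speed ω₂ = √(μ/r₂³) = 3.7721×10^-5 rad/s.
Angle swept by the target during transfer: ω₂·t = 1.3415 rad = 76.86°.
Arrival is 180° from departure on the ellipse, so φ = 180° − 76.86° = 103.1°.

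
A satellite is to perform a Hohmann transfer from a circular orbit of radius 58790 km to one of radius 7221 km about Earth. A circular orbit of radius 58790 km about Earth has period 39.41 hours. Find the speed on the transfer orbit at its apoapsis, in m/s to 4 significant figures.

From Kepler's third law T² = 4π²r³/μ at r = 58790 km, T = 39.41 hours = 39.41 × 3600 s = 1.41876×10^5 s: μ = 4π²r³/T² = 3.98522×10^5 km³/s².
Semi-major axis of the transfer orbit: a_t = (58790 + 7221)/2 = 33005.5 km.
At apoapsis, r = 58790 km.
Applying v² = μ(2/r − 1/a_t): v = 1.218 km/s.

v = 1218 m/s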